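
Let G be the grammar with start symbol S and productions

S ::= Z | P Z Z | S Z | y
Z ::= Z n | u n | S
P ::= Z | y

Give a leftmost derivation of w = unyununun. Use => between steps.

S => SZ => PZZZ => ZZZZ => unZZZ => unSZZ => unSZZZ => unyZZZ => unyunZZ => unyununZ => unyununun

S => SZ   [S ::= S Z]
SZ => PZZZ   [S ::= P Z Z]
PZZZ => ZZZZ   [P ::= Z]
ZZZZ => unZZZ   [Z ::= u n]
unZZZ => unSZZ   [Z ::= S]
unSZZ => unSZZZ   [S ::= S Z]
unSZZZ => unyZZZ   [S ::= y]
unyZZZ => unyunZZ   [Z ::= u n]
unyunZZ => unyununZ   [Z ::= u n]
unyununZ => unyununun   [Z ::= u n]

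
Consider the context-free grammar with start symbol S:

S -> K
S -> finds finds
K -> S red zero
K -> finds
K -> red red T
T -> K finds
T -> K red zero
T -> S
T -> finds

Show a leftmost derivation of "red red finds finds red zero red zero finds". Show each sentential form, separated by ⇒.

S ⇒ K ⇒ red red T ⇒ red red K finds ⇒ red red S red zero finds ⇒ red red K red zero finds ⇒ red red S red zero red zero finds ⇒ red red finds finds red zero red zero finds

S ⇒ K   [S -> K]
K ⇒ red red T   [K -> red red T]
red red T ⇒ red red K finds   [T -> K finds]
red red K finds ⇒ red red S red zero finds   [K -> S red zero]
red red S red zero finds ⇒ red red K red zero finds   [S -> K]
red red K red zero finds ⇒ red red S red zero red zero finds   [K -> S red zero]
red red S red zero red zero finds ⇒ red red finds finds red zero red zero finds   [S -> finds finds]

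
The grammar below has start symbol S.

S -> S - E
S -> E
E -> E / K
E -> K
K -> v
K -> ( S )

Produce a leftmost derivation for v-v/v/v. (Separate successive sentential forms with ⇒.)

S ⇒ S-E ⇒ E-E ⇒ K-E ⇒ v-E ⇒ v-E/K ⇒ v-E/K/K ⇒ v-K/K/K ⇒ v-v/K/K ⇒ v-v/v/K ⇒ v-v/v/v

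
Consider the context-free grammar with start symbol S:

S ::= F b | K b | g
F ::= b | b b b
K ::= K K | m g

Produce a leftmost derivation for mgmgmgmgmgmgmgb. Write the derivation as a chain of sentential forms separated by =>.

S => Kb => KKb => KKKb => KKKKb => mgKKKb => mgKKKKb => mgKKKKKb => mgKKKKKKb => mgmgKKKKKb => mgmgmgKKKKb => mgmgmgmgKKKb => mgmgmgmgmgKKb => mgmgmgmgmgmgKb => mgmgmgmgmgmgmgb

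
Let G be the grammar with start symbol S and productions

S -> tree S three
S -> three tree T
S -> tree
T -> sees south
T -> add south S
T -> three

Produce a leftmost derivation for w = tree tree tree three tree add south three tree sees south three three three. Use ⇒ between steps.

S ⇒ tree S three ⇒ tree tree S three three ⇒ tree tree tree S three three three ⇒ tree tree tree three tree T three three three ⇒ tree tree tree three tree add south S three three three ⇒ tree tree tree three tree add south three tree T three three three ⇒ tree tree tree three tree add south three tree sees south three three three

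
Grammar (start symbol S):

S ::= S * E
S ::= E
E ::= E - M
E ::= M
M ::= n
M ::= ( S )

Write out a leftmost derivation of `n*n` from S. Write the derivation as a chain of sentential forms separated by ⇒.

S ⇒ S*E ⇒ E*E ⇒ M*E ⇒ n*E ⇒ n*M ⇒ n*n

S ⇒ S*E   [S ::= S * E]
S*E ⇒ E*E   [S ::= E]
E*E ⇒ M*E   [E ::= M]
M*E ⇒ n*E   [M ::= n]
n*E ⇒ n*M   [E ::= M]
n*M ⇒ n*n   [M ::= n]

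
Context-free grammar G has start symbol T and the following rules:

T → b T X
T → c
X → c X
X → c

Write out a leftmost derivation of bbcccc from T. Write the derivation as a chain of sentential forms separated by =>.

T => bTX => bbTXX => bbcXX => bbccX => bbcccX => bbcccc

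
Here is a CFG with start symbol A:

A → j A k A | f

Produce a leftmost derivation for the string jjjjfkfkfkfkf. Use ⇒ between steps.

A⇒jAkA⇒jjAkAkA⇒jjjAkAkAkA⇒jjjjAkAkAkAkA⇒jjjjfkAkAkAkA⇒jjjjfkfkAkAkA⇒jjjjfkfkfkAkA⇒jjjjfkfkfkfkA⇒jjjjfkfkfkfkf

A ⇒ jAkA   [A → j A k A]
jAkA ⇒ jjAkAkA   [A → j A k A]
jjAkAkA ⇒ jjjAkAkAkA   [A → j A k A]
jjjAkAkAkA ⇒ jjjjAkAkAkAkA   [A → j A k A]
jjjjAkAkAkAkA ⇒ jjjjfkAkAkAkA   [A → f]
jjjjfkAkAkAkA ⇒ jjjjfkfkAkAkA   [A → f]
jjjjfkfkAkAkA ⇒ jjjjfkfkfkAkA   [A → f]
jjjjfkfkfkAkA ⇒ jjjjfkfkfkfkA   [A → f]
jjjjfkfkfkfkA ⇒ jjjjfkfkfkfkf   [A → f]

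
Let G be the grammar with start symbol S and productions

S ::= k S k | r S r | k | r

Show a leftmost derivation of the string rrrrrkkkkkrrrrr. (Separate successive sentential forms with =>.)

S => rSr => rrSrr => rrrSrrr => rrrrSrrrr => rrrrrSrrrrr => rrrrrkSkrrrrr => rrrrrkkSkkrrrrr => rrrrrkkkkkrrrrr

S => rSr   [S ::= r S r]
rSr => rrSrr   [S ::= r S r]
rrSrr => rrrSrrr   [S ::= r S r]
rrrSrrr => rrrrSrrrr   [S ::= r S r]
rrrrSrrrr => rrrrrSrrrrr   [S ::= r S r]
rrrrrSrrrrr => rrrrrkSkrrrrr   [S ::= k S k]
rrrrrkSkrrrrr => rrrrrkkSkkrrrrr   [S ::= k S k]
rrrrrkkSkkrrrrr => rrrrrkkkkkrrrrr   [S ::= k]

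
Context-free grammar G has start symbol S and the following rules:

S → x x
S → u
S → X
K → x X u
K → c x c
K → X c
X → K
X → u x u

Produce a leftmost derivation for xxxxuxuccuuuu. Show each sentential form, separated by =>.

S => X => K => xXu => xKu => xxXuu => xxKuu => xxxXuuu => xxxKuuu => xxxxXuuuu => xxxxKuuuu => xxxxXcuuuu => xxxxKcuuuu => xxxxXccuuuu => xxxxuxuccuuuu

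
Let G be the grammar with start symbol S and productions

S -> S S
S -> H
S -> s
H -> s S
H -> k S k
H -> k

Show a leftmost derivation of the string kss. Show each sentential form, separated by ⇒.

S ⇒ SS ⇒ SSS ⇒ HSS ⇒ kSS ⇒ ksS ⇒ kss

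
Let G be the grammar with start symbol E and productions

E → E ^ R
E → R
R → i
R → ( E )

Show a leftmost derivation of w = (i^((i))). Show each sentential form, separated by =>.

E => R => (E) => (E^R) => (R^R) => (i^R) => (i^(E)) => (i^(R)) => (i^((E))) => (i^((R))) => (i^((i)))

E => R   [E → R]
R => (E)   [R → ( E )]
(E) => (E^R)   [E → E ^ R]
(E^R) => (R^R)   [E → R]
(R^R) => (i^R)   [R → i]
(i^R) => (i^(E))   [R → ( E )]
(i^(E)) => (i^(R))   [E → R]
(i^(R)) => (i^((E)))   [R → ( E )]
(i^((E))) => (i^((R)))   [E → R]
(i^((R))) => (i^((i)))   [R → i]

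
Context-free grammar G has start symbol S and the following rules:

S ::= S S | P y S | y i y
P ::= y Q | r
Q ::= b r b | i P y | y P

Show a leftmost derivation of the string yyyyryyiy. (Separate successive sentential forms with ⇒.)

S⇒PyS⇒yQyS⇒yyPyS⇒yyyQyS⇒yyyyPyS⇒yyyyryS⇒yyyyryyiy

S ⇒ PyS   [S ::= P y S]
PyS ⇒ yQyS   [P ::= y Q]
yQyS ⇒ yyPyS   [Q ::= y P]
yyPyS ⇒ yyyQyS   [P ::= y Q]
yyyQyS ⇒ yyyyPyS   [Q ::= y P]
yyyyPyS ⇒ yyyyryS   [P ::= r]
yyyyryS ⇒ yyyyryyiy   [S ::= y i y]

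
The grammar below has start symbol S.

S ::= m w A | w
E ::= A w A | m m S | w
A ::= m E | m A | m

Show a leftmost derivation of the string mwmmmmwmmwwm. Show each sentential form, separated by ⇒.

S ⇒ mwA ⇒ mwmE ⇒ mwmmmS ⇒ mwmmmmwA ⇒ mwmmmmwmE ⇒ mwmmmmwmAwA ⇒ mwmmmmwmmEwA ⇒ mwmmmmwmmwwA ⇒ mwmmmmwmmwwm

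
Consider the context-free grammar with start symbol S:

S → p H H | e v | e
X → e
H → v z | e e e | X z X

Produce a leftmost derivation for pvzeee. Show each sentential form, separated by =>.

S => pHH   [S → p H H]
pHH => pvzH   [H → v z]
pvzH => pvzeee   [H → e e e]

S => pHH => pvzH => pvzeee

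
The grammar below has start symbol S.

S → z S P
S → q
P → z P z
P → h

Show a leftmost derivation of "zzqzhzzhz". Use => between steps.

S=>zSP=>zzSPP=>zzqPP=>zzqzPzP=>zzqzhzP=>zzqzhzzPz=>zzqzhzzhz

S => zSP   [S → z S P]
zSP => zzSPP   [S → z S P]
zzSPP => zzqPP   [S → q]
zzqPP => zzqzPzP   [P → z P z]
zzqzPzP => zzqzhzP   [P → h]
zzqzhzP => zzqzhzzPz   [P → z P z]
zzqzhzzPz => zzqzhzzhz   [P → h]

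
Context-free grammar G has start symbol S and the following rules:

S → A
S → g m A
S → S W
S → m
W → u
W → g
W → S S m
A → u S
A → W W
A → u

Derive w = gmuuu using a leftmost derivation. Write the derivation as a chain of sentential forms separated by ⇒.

S ⇒ SW   [S → S W]
SW ⇒ SWW   [S → S W]
SWW ⇒ gmAWW   [S → g m A]
gmAWW ⇒ gmuWW   [A → u]
gmuWW ⇒ gmuuW   [W → u]
gmuuW ⇒ gmuuu   [W → u]

S ⇒ SW ⇒ SWW ⇒ gmAWW ⇒ gmuWW ⇒ gmuuW ⇒ gmuuu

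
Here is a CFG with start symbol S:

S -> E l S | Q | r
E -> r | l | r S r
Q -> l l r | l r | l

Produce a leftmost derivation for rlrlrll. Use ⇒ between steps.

S⇒ElS⇒rlS⇒rlElS⇒rlrSrlS⇒rlrQrlS⇒rlrlrlS⇒rlrlrlQ⇒rlrlrll

S ⇒ ElS   [S -> E l S]
ElS ⇒ rlS   [E -> r]
rlS ⇒ rlElS   [S -> E l S]
rlElS ⇒ rlrSrlS   [E -> r S r]
rlrSrlS ⇒ rlrQrlS   [S -> Q]
rlrQrlS ⇒ rlrlrlS   [Q -> l]
rlrlrlS ⇒ rlrlrlQ   [S -> Q]
rlrlrlQ ⇒ rlrlrll   [Q -> l]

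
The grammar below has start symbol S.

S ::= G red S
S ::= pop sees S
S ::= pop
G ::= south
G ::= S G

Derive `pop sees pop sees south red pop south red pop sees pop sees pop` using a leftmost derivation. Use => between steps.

S => pop sees S => pop sees pop sees S => pop sees pop sees G red S => pop sees pop sees S G red S => pop sees pop sees G red S G red S => pop sees pop sees south red S G red S => pop sees pop sees south red pop G red S => pop sees pop sees south red pop south red S => pop sees pop sees south red pop south red pop sees S => pop sees pop sees south red pop south red pop sees pop sees S => pop sees pop sees south red pop south red pop sees pop sees pop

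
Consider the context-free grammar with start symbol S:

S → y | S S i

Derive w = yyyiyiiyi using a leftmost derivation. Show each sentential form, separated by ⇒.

S ⇒ SSi ⇒ SSiSi ⇒ ySiSi ⇒ ySSiiSi ⇒ ySSiSiiSi ⇒ yySiSiiSi ⇒ yyyiSiiSi ⇒ yyyiyiiSi ⇒ yyyiyiiyi

S ⇒ SSi   [S → S S i]
SSi ⇒ SSiSi   [S → S S i]
SSiSi ⇒ ySiSi   [S → y]
ySiSi ⇒ ySSiiSi   [S → S S i]
ySSiiSi ⇒ ySSiSiiSi   [S → S S i]
ySSiSiiSi ⇒ yySiSiiSi   [S → y]
yySiSiiSi ⇒ yyyiSiiSi   [S → y]
yyyiSiiSi ⇒ yyyiyiiSi   [S → y]
yyyiyiiSi ⇒ yyyiyiiyi   [S → y]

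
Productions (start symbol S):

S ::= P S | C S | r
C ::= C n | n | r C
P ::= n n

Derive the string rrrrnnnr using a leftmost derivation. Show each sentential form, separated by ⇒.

S ⇒ CS ⇒ rCS ⇒ rCnS ⇒ rrCnS ⇒ rrCnnS ⇒ rrrCnnS ⇒ rrrrCnnS ⇒ rrrrnnnS ⇒ rrrrnnnr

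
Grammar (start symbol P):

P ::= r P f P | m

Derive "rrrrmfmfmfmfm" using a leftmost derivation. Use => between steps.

P => rPfP   [P ::= r P f P]
rPfP => rrPfPfP   [P ::= r P f P]
rrPfPfP => rrrPfPfPfP   [P ::= r P f P]
rrrPfPfPfP => rrrrPfPfPfPfP   [P ::= r P f P]
rrrrPfPfPfPfP => rrrrmfPfPfPfP   [P ::= m]
rrrrmfPfPfPfP => rrrrmfmfPfPfP   [P ::= m]
rrrrmfmfPfPfP => rrrrmfmfmfPfP   [P ::= m]
rrrrmfmfmfPfP => rrrrmfmfmfmfP   [P ::= m]
rrrrmfmfmfmfP => rrrrmfmfmfmfm   [P ::= m]

P=>rPfP=>rrPfPfP=>rrrPfPfPfP=>rrrrPfPfPfPfP=>rrrrmfPfPfPfP=>rrrrmfmfPfPfP=>rrrrmfmfmfPfP=>rrrrmfmfmfmfP=>rrrrmfmfmfmfm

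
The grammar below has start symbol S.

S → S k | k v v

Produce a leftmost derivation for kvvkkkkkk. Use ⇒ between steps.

S ⇒ Sk   [S → S k]
Sk ⇒ Skk   [S → S k]
Skk ⇒ Skkk   [S → S k]
Skkk ⇒ Skkkk   [S → S k]
Skkkk ⇒ Skkkkk   [S → S k]
Skkkkk ⇒ Skkkkkk   [S → S k]
Skkkkkk ⇒ kvvkkkkkk   [S → k v v]

S ⇒ Sk ⇒ Skk ⇒ Skkk ⇒ Skkkk ⇒ Skkkkk ⇒ Skkkkkk ⇒ kvvkkkkkk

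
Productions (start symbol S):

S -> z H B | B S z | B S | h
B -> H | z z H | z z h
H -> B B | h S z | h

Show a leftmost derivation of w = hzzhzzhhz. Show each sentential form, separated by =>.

S => BSz => HSz => hSz => hBSz => hHSz => hBBSz => hzzhBSz => hzzhzzhSz => hzzhzzhhz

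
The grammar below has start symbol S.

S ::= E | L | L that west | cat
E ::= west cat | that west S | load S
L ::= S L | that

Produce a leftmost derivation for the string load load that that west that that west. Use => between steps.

S => L that west   [S ::= L that west]
L that west => S L that west   [L ::= S L]
S L that west => E L that west   [S ::= E]
E L that west => load S L that west   [E ::= load S]
load S L that west => load E L that west   [S ::= E]
load E L that west => load load S L that west   [E ::= load S]
load load S L that west => load load L that west L that west   [S ::= L that west]
load load L that west L that west => load load that that west L that west   [L ::= that]
load load that that west L that west => load load that that west that that west   [L ::= that]

S => L that west => S L that west => E L that west => load S L that west => load E L that west => load load S L that west => load load L that west L that west => load load that that west L that west => load load that that west that that west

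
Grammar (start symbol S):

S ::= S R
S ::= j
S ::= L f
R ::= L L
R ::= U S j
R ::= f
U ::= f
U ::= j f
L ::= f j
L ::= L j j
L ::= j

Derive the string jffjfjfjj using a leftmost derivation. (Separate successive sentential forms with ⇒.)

S ⇒ SR   [S ::= S R]
SR ⇒ SRR   [S ::= S R]
SRR ⇒ LfRR   [S ::= L f]
LfRR ⇒ jfRR   [L ::= j]
jfRR ⇒ jfLLR   [R ::= L L]
jfLLR ⇒ jffjLR   [L ::= f j]
jffjLR ⇒ jffjfjR   [L ::= f j]
jffjfjR ⇒ jffjfjLL   [R ::= L L]
jffjfjLL ⇒ jffjfjfjL   [L ::= f j]
jffjfjfjL ⇒ jffjfjfjj   [L ::= j]

S⇒SR⇒SRR⇒LfRR⇒jfRR⇒jfLLR⇒jffjLR⇒jffjfjR⇒jffjfjLL⇒jffjfjfjL⇒jffjfjfjj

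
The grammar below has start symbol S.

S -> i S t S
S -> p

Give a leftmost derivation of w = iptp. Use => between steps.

S => iStS => iptS => iptp

S => iStS   [S -> i S t S]
iStS => iptS   [S -> p]
iptS => iptp   [S -> p]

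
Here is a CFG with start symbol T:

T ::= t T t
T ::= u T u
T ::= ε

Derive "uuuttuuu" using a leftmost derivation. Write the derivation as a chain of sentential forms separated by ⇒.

T ⇒ uTu ⇒ uuTuu ⇒ uuuTuuu ⇒ uuutTtuuu ⇒ uuuttuuu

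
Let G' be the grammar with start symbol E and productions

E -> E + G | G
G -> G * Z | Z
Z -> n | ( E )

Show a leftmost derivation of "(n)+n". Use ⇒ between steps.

E ⇒ E+G ⇒ G+G ⇒ Z+G ⇒ (E)+G ⇒ (G)+G ⇒ (Z)+G ⇒ (n)+G ⇒ (n)+Z ⇒ (n)+n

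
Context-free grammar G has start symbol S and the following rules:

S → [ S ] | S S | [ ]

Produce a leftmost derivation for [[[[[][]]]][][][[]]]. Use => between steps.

S=>[S]=>[SS]=>[SSS]=>[SSSS]=>[[S]SSS]=>[[[S]]SSS]=>[[[[S]]]SSS]=>[[[[SS]]]SSS]=>[[[[[]S]]]SSS]=>[[[[[][]]]]SSS]=>[[[[[][]]]][]SS]=>[[[[[][]]]][][]S]=>[[[[[][]]]][][][S]]=>[[[[[][]]]][][][[]]]

S => [S]   [S → [ S ]]
[S] => [SS]   [S → S S]
[SS] => [SSS]   [S → S S]
[SSS] => [SSSS]   [S → S S]
[SSSS] => [[S]SSS]   [S → [ S ]]
[[S]SSS] => [[[S]]SSS]   [S → [ S ]]
[[[S]]SSS] => [[[[S]]]SSS]   [S → [ S ]]
[[[[S]]]SSS] => [[[[SS]]]SSS]   [S → S S]
[[[[SS]]]SSS] => [[[[[]S]]]SSS]   [S → [ ]]
[[[[[]S]]]SSS] => [[[[[][]]]]SSS]   [S → [ ]]
[[[[[][]]]]SSS] => [[[[[][]]]][]SS]   [S → [ ]]
[[[[[][]]]][]SS] => [[[[[][]]]][][]S]   [S → [ ]]
[[[[[][]]]][][]S] => [[[[[][]]]][][][S]]   [S → [ S ]]
[[[[[][]]]][][][S]] => [[[[[][]]]][][][[]]]   [S → [ ]]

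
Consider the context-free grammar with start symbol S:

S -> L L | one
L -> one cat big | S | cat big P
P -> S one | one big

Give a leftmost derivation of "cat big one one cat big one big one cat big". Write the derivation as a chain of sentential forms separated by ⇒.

S ⇒ L L   [S -> L L]
L L ⇒ S L   [L -> S]
S L ⇒ L L L   [S -> L L]
L L L ⇒ cat big P L L   [L -> cat big P]
cat big P L L ⇒ cat big S one L L   [P -> S one]
cat big S one L L ⇒ cat big one one L L   [S -> one]
cat big one one L L ⇒ cat big one one cat big P L   [L -> cat big P]
cat big one one cat big P L ⇒ cat big one one cat big one big L   [P -> one big]
cat big one one cat big one big L ⇒ cat big one one cat big one big one cat big   [L -> one cat big]

S ⇒ L L ⇒ S L ⇒ L L L ⇒ cat big P L L ⇒ cat big S one L L ⇒ cat big one one L L ⇒ cat big one one cat big P L ⇒ cat big one one cat big one big L ⇒ cat big one one cat big one big one cat big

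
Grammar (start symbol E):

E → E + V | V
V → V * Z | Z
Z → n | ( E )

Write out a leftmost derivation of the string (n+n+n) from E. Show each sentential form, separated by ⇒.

E ⇒ V   [E → V]
V ⇒ Z   [V → Z]
Z ⇒ (E)   [Z → ( E )]
(E) ⇒ (E+V)   [E → E + V]
(E+V) ⇒ (E+V+V)   [E → E + V]
(E+V+V) ⇒ (V+V+V)   [E → V]
(V+V+V) ⇒ (Z+V+V)   [V → Z]
(Z+V+V) ⇒ (n+V+V)   [Z → n]
(n+V+V) ⇒ (n+Z+V)   [V → Z]
(n+Z+V) ⇒ (n+n+V)   [Z → n]
(n+n+V) ⇒ (n+n+Z)   [V → Z]
(n+n+Z) ⇒ (n+n+n)   [Z → n]

E ⇒ V ⇒ Z ⇒ (E) ⇒ (E+V) ⇒ (E+V+V) ⇒ (V+V+V) ⇒ (Z+V+V) ⇒ (n+V+V) ⇒ (n+Z+V) ⇒ (n+n+V) ⇒ (n+n+Z) ⇒ (n+n+n)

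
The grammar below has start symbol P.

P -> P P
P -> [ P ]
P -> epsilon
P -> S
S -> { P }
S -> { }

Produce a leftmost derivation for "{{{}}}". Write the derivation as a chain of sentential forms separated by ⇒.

P ⇒ PP ⇒ PPP ⇒ SPP ⇒ {P}PP ⇒ {PP}PP ⇒ {PPP}PP ⇒ {SPP}PP ⇒ {{P}PP}PP ⇒ {{S}PP}PP ⇒ {{{}}PP}PP ⇒ {{{}}P}PP ⇒ {{{}}}PP ⇒ {{{}}}P ⇒ {{{}}}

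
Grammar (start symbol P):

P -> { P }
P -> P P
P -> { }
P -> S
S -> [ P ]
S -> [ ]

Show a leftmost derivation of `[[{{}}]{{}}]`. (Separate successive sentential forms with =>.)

P=>S=>[P]=>[PP]=>[SP]=>[[P]P]=>[[{P}]P]=>[[{{}}]P]=>[[{{}}]{P}]=>[[{{}}]{{}}]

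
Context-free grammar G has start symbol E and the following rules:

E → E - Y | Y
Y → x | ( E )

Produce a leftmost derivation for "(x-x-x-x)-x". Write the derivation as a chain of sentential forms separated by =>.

E => E-Y   [E → E - Y]
E-Y => Y-Y   [E → Y]
Y-Y => (E)-Y   [Y → ( E )]
(E)-Y => (E-Y)-Y   [E → E - Y]
(E-Y)-Y => (E-Y-Y)-Y   [E → E - Y]
(E-Y-Y)-Y => (E-Y-Y-Y)-Y   [E → E - Y]
(E-Y-Y-Y)-Y => (Y-Y-Y-Y)-Y   [E → Y]
(Y-Y-Y-Y)-Y => (x-Y-Y-Y)-Y   [Y → x]
(x-Y-Y-Y)-Y => (x-x-Y-Y)-Y   [Y → x]
(x-x-Y-Y)-Y => (x-x-x-Y)-Y   [Y → x]
(x-x-x-Y)-Y => (x-x-x-x)-Y   [Y → x]
(x-x-x-x)-Y => (x-x-x-x)-x   [Y → x]

E => E-Y => Y-Y => (E)-Y => (E-Y)-Y => (E-Y-Y)-Y => (E-Y-Y-Y)-Y => (Y-Y-Y-Y)-Y => (x-Y-Y-Y)-Y => (x-x-Y-Y)-Y => (x-x-x-Y)-Y => (x-x-x-x)-Y => (x-x-x-x)-x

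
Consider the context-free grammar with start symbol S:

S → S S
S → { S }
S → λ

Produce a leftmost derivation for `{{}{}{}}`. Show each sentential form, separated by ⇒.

S ⇒ {S} ⇒ {SS} ⇒ {{S}S} ⇒ {{}S} ⇒ {{}SS} ⇒ {{}{S}S} ⇒ {{}{}S} ⇒ {{}{}{S}} ⇒ {{}{}{}}

S ⇒ {S}   [S → { S }]
{S} ⇒ {SS}   [S → S S]
{SS} ⇒ {{S}S}   [S → { S }]
{{S}S} ⇒ {{}S}   [S → λ]
{{}S} ⇒ {{}SS}   [S → S S]
{{}SS} ⇒ {{}{S}S}   [S → { S }]
{{}{S}S} ⇒ {{}{}S}   [S → λ]
{{}{}S} ⇒ {{}{}{S}}   [S → { S }]
{{}{}{S}} ⇒ {{}{}{}}   [S → λ]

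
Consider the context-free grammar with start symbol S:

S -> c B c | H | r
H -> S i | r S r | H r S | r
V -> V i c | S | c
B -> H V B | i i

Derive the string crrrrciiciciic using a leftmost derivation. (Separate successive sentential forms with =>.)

S => cBc => cHVBc => cSiVBc => cHiVBc => cHrSiVBc => crSrrSiVBc => crHrrSiVBc => crrrrSiVBc => crrrrcBciVBc => crrrrciiciVBc => crrrrciicicBc => crrrrciiciciic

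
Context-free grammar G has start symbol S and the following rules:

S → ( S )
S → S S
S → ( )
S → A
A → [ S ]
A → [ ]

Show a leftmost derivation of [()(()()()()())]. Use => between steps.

S => A => [S] => [SS] => [()S] => [()(S)] => [()(SS)] => [()(SSS)] => [()(()SS)] => [()(()SSS)] => [()(()SSSS)] => [()(()()SSS)] => [()(()()()SS)] => [()(()()()()S)] => [()(()()()()())]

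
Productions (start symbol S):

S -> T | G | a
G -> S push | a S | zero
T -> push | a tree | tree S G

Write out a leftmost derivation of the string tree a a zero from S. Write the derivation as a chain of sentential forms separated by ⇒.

S ⇒ T ⇒ tree S G ⇒ tree G G ⇒ tree a S G ⇒ tree a a G ⇒ tree a a zero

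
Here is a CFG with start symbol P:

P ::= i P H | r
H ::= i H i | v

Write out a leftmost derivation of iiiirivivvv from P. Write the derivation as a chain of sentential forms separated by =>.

P => iPH => iiPHH => iiiPHHH => iiiiPHHHH => iiiirHHHH => iiiiriHiHHH => iiiiriviHHH => iiiirivivHH => iiiirivivvH => iiiirivivvv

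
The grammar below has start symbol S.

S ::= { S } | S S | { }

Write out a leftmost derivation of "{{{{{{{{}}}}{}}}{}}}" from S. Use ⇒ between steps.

S ⇒ {S} ⇒ {{S}} ⇒ {{SS}} ⇒ {{{S}S}} ⇒ {{{{S}}S}} ⇒ {{{{SS}}S}} ⇒ {{{{{S}S}}S}} ⇒ {{{{{{S}}S}}S}} ⇒ {{{{{{{S}}}S}}S}} ⇒ {{{{{{{{}}}}S}}S}} ⇒ {{{{{{{{}}}}{}}}S}} ⇒ {{{{{{{{}}}}{}}}{}}}

S ⇒ {S}   [S ::= { S }]
{S} ⇒ {{S}}   [S ::= { S }]
{{S}} ⇒ {{SS}}   [S ::= S S]
{{SS}} ⇒ {{{S}S}}   [S ::= { S }]
{{{S}S}} ⇒ {{{{S}}S}}   [S ::= { S }]
{{{{S}}S}} ⇒ {{{{SS}}S}}   [S ::= S S]
{{{{SS}}S}} ⇒ {{{{{S}S}}S}}   [S ::= { S }]
{{{{{S}S}}S}} ⇒ {{{{{{S}}S}}S}}   [S ::= { S }]
{{{{{{S}}S}}S}} ⇒ {{{{{{{S}}}S}}S}}   [S ::= { S }]
{{{{{{{S}}}S}}S}} ⇒ {{{{{{{{}}}}S}}S}}   [S ::= { }]
{{{{{{{{}}}}S}}S}} ⇒ {{{{{{{{}}}}{}}}S}}   [S ::= { }]
{{{{{{{{}}}}{}}}S}} ⇒ {{{{{{{{}}}}{}}}{}}}   [S ::= { }]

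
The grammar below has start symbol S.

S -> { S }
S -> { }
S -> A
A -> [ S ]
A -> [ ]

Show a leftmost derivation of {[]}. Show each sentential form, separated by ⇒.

S ⇒ {S} ⇒ {A} ⇒ {[]}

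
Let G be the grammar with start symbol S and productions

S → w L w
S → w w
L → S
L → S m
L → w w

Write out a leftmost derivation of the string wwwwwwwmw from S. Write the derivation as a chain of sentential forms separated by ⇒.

S ⇒ wLw   [S → w L w]
wLw ⇒ wSmw   [L → S m]
wSmw ⇒ wwLwmw   [S → w L w]
wwLwmw ⇒ wwSwmw   [L → S]
wwSwmw ⇒ wwwLwwmw   [S → w L w]
wwwLwwmw ⇒ wwwSwwmw   [L → S]
wwwSwwmw ⇒ wwwwwwwmw   [S → w w]

S ⇒ wLw ⇒ wSmw ⇒ wwLwmw ⇒ wwSwmw ⇒ wwwLwwmw ⇒ wwwSwwmw ⇒ wwwwwwwmw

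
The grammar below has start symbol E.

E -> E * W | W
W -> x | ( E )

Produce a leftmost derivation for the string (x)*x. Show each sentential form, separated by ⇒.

E ⇒ E*W   [E -> E * W]
E*W ⇒ W*W   [E -> W]
W*W ⇒ (E)*W   [W -> ( E )]
(E)*W ⇒ (W)*W   [E -> W]
(W)*W ⇒ (x)*W   [W -> x]
(x)*W ⇒ (x)*x   [W -> x]

E ⇒ E*W ⇒ W*W ⇒ (E)*W ⇒ (W)*W ⇒ (x)*W ⇒ (x)*x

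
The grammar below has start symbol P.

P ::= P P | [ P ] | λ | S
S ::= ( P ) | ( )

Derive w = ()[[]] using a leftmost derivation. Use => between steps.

P => PP => PPP => SPP => ()PP => ()[P]P => ()[PP]P => ()[PPP]P => ()[[P]PP]P => ()[[]PP]P => ()[[]P]P => ()[[]]P => ()[[]]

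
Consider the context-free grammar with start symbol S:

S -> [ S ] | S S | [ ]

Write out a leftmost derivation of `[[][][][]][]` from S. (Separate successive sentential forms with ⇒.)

S⇒SS⇒[S]S⇒[SS]S⇒[SSS]S⇒[[]SS]S⇒[[]SSS]S⇒[[][]SS]S⇒[[][][]S]S⇒[[][][][]]S⇒[[][][][]][]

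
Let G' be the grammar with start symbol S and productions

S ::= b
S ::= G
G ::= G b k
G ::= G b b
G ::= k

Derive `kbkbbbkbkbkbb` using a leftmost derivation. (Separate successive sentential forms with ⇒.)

S ⇒ G ⇒ Gbb ⇒ Gbkbb ⇒ Gbkbkbb ⇒ Gbkbkbkbb ⇒ Gbbbkbkbkbb ⇒ Gbkbbbkbkbkbb ⇒ kbkbbbkbkbkbb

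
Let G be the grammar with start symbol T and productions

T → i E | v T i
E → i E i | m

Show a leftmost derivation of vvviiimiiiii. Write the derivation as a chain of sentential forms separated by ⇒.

T ⇒ vTi   [T → v T i]
vTi ⇒ vvTii   [T → v T i]
vvTii ⇒ vvvTiii   [T → v T i]
vvvTiii ⇒ vvviEiii   [T → i E]
vvviEiii ⇒ vvviiEiiii   [E → i E i]
vvviiEiiii ⇒ vvviiiEiiiii   [E → i E i]
vvviiiEiiiii ⇒ vvviiimiiiii   [E → m]

T⇒vTi⇒vvTii⇒vvvTiii⇒vvviEiii⇒vvviiEiiii⇒vvviiiEiiiii⇒vvviiimiiiii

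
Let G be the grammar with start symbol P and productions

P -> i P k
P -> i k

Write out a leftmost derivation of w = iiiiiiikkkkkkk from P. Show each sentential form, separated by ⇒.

P ⇒ iPk ⇒ iiPkk ⇒ iiiPkkk ⇒ iiiiPkkkk ⇒ iiiiiPkkkkk ⇒ iiiiiiPkkkkkk ⇒ iiiiiiikkkkkkk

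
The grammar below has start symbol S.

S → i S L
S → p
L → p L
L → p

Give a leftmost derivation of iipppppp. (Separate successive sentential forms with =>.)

S=>iSL=>iiSLL=>iipLL=>iippL=>iipppL=>iippppL=>iipppppL=>iipppppp

S => iSL   [S → i S L]
iSL => iiSLL   [S → i S L]
iiSLL => iipLL   [S → p]
iipLL => iippL   [L → p]
iippL => iipppL   [L → p L]
iipppL => iippppL   [L → p L]
iippppL => iipppppL   [L → p L]
iipppppL => iipppppp   [L → p]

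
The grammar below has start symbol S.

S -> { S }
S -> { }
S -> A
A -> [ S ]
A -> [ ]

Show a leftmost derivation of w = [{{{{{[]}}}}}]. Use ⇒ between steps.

S ⇒ A   [S -> A]
A ⇒ [S]   [A -> [ S ]]
[S] ⇒ [{S}]   [S -> { S }]
[{S}] ⇒ [{{S}}]   [S -> { S }]
[{{S}}] ⇒ [{{{S}}}]   [S -> { S }]
[{{{S}}}] ⇒ [{{{{S}}}}]   [S -> { S }]
[{{{{S}}}}] ⇒ [{{{{{S}}}}}]   [S -> { S }]
[{{{{{S}}}}}] ⇒ [{{{{{A}}}}}]   [S -> A]
[{{{{{A}}}}}] ⇒ [{{{{{[]}}}}}]   [A -> [ ]]

S ⇒ A ⇒ [S] ⇒ [{S}] ⇒ [{{S}}] ⇒ [{{{S}}}] ⇒ [{{{{S}}}}] ⇒ [{{{{{S}}}}}] ⇒ [{{{{{A}}}}}] ⇒ [{{{{{[]}}}}}]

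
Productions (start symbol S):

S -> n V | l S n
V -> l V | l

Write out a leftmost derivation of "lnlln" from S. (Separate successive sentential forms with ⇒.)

S ⇒ lSn ⇒ lnVn ⇒ lnlVn ⇒ lnlln

S ⇒ lSn   [S -> l S n]
lSn ⇒ lnVn   [S -> n V]
lnVn ⇒ lnlVn   [V -> l V]
lnlVn ⇒ lnlln   [V -> l]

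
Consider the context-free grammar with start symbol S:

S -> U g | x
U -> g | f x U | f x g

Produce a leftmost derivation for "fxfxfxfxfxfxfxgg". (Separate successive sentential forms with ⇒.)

S ⇒ Ug ⇒ fxUg ⇒ fxfxUg ⇒ fxfxfxUg ⇒ fxfxfxfxUg ⇒ fxfxfxfxfxUg ⇒ fxfxfxfxfxfxUg ⇒ fxfxfxfxfxfxfxgg

S ⇒ Ug   [S -> U g]
Ug ⇒ fxUg   [U -> f x U]
fxUg ⇒ fxfxUg   [U -> f x U]
fxfxUg ⇒ fxfxfxUg   [U -> f x U]
fxfxfxUg ⇒ fxfxfxfxUg   [U -> f x U]
fxfxfxfxUg ⇒ fxfxfxfxfxUg   [U -> f x U]
fxfxfxfxfxUg ⇒ fxfxfxfxfxfxUg   [U -> f x U]
fxfxfxfxfxfxUg ⇒ fxfxfxfxfxfxfxgg   [U -> f x g]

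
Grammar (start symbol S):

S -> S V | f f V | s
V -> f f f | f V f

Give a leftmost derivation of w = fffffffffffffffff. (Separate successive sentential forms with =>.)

S => ffV => fffVf => ffffVff => fffffVfff => ffffffVffff => fffffffVfffff => ffffffffVffffff => fffffffffffffffff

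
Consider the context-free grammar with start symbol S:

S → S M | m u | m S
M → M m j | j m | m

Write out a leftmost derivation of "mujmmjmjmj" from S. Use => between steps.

S => SM => muM => muMmj => muMmjmj => muMmjmjmj => mujmmjmjmj

S => SM   [S → S M]
SM => muM   [S → m u]
muM => muMmj   [M → M m j]
muMmj => muMmjmj   [M → M m j]
muMmjmj => muMmjmjmj   [M → M m j]
muMmjmjmj => mujmmjmjmj   [M → j m]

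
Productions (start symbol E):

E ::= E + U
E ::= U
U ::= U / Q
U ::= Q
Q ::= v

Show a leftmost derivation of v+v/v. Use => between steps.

E => E+U   [E ::= E + U]
E+U => U+U   [E ::= U]
U+U => Q+U   [U ::= Q]
Q+U => v+U   [Q ::= v]
v+U => v+U/Q   [U ::= U / Q]
v+U/Q => v+Q/Q   [U ::= Q]
v+Q/Q => v+v/Q   [Q ::= v]
v+v/Q => v+v/v   [Q ::= v]

E=>E+U=>U+U=>Q+U=>v+U=>v+U/Q=>v+Q/Q=>v+v/Q=>v+v/v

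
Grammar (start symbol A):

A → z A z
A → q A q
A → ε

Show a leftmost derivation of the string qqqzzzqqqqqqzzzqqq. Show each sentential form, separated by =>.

A => qAq => qqAqq => qqqAqqq => qqqzAzqqq => qqqzzAzzqqq => qqqzzzAzzzqqq => qqqzzzqAqzzzqqq => qqqzzzqqAqqzzzqqq => qqqzzzqqqAqqqzzzqqq => qqqzzzqqqqqqzzzqqq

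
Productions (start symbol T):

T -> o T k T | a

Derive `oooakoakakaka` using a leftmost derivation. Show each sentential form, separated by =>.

T => oTkT   [T -> o T k T]
oTkT => ooTkTkT   [T -> o T k T]
ooTkTkT => oooTkTkTkT   [T -> o T k T]
oooTkTkTkT => oooakTkTkT   [T -> a]
oooakTkTkT => oooakoTkTkTkT   [T -> o T k T]
oooakoTkTkTkT => oooakoakTkTkT   [T -> a]
oooakoakTkTkT => oooakoakakTkT   [T -> a]
oooakoakakTkT => oooakoakakakT   [T -> a]
oooakoakakakT => oooakoakakaka   [T -> a]

T => oTkT => ooTkTkT => oooTkTkTkT => oooakTkTkT => oooakoTkTkTkT => oooakoakTkTkT => oooakoakakTkT => oooakoakakakT => oooakoakakaka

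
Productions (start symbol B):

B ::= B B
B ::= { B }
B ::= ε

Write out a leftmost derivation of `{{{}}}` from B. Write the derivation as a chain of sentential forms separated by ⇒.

B ⇒ BB ⇒ {B}B ⇒ {BB}B ⇒ {BBB}B ⇒ {BBBB}B ⇒ {BBBBB}B ⇒ {{B}BBBB}B ⇒ {{{B}}BBBB}B ⇒ {{{}}BBBB}B ⇒ {{{}}BBB}B ⇒ {{{}}BB}B ⇒ {{{}}B}B ⇒ {{{}}}B ⇒ {{{}}}

B ⇒ BB   [B ::= B B]
BB ⇒ {B}B   [B ::= { B }]
{B}B ⇒ {BB}B   [B ::= B B]
{BB}B ⇒ {BBB}B   [B ::= B B]
{BBB}B ⇒ {BBBB}B   [B ::= B B]
{BBBB}B ⇒ {BBBBB}B   [B ::= B B]
{BBBBB}B ⇒ {{B}BBBB}B   [B ::= { B }]
{{B}BBBB}B ⇒ {{{B}}BBBB}B   [B ::= { B }]
{{{B}}BBBB}B ⇒ {{{}}BBBB}B   [B ::= ε]
{{{}}BBBB}B ⇒ {{{}}BBB}B   [B ::= ε]
{{{}}BBB}B ⇒ {{{}}BB}B   [B ::= ε]
{{{}}BB}B ⇒ {{{}}B}B   [B ::= ε]
{{{}}B}B ⇒ {{{}}}B   [B ::= ε]
{{{}}}B ⇒ {{{}}}   [B ::= ε]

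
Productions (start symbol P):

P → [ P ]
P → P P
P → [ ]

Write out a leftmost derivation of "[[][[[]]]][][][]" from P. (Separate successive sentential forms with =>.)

P => PP   [P → P P]
PP => PPP   [P → P P]
PPP => PPPP   [P → P P]
PPPP => [P]PPP   [P → [ P ]]
[P]PPP => [PP]PPP   [P → P P]
[PP]PPP => [[]P]PPP   [P → [ ]]
[[]P]PPP => [[][P]]PPP   [P → [ P ]]
[[][P]]PPP => [[][[P]]]PPP   [P → [ P ]]
[[][[P]]]PPP => [[][[[]]]]PPP   [P → [ ]]
[[][[[]]]]PPP => [[][[[]]]][]PP   [P → [ ]]
[[][[[]]]][]PP => [[][[[]]]][][]P   [P → [ ]]
[[][[[]]]][][]P => [[][[[]]]][][][]   [P → [ ]]

P=>PP=>PPP=>PPPP=>[P]PPP=>[PP]PPP=>[[]P]PPP=>[[][P]]PPP=>[[][[P]]]PPP=>[[][[[]]]]PPP=>[[][[[]]]][]PP=>[[][[[]]]][][]P=>[[][[[]]]][][][]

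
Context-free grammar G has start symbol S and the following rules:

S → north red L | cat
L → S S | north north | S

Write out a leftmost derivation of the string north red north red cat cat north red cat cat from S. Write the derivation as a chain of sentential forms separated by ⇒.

S ⇒ north red L ⇒ north red S S ⇒ north red north red L S ⇒ north red north red S S S ⇒ north red north red cat S S ⇒ north red north red cat cat S ⇒ north red north red cat cat north red L ⇒ north red north red cat cat north red S S ⇒ north red north red cat cat north red cat S ⇒ north red north red cat cat north red cat cat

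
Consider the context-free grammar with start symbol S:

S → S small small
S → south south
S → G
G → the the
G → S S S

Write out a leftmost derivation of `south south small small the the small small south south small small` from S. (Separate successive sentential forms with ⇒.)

S ⇒ S small small ⇒ G small small ⇒ S S S small small ⇒ S small small S S small small ⇒ south south small small S S small small ⇒ south south small small S small small S small small ⇒ south south small small G small small S small small ⇒ south south small small the the small small S small small ⇒ south south small small the the small small south south small small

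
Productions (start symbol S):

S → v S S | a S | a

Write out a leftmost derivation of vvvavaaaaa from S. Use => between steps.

S => vSS => vvSSS => vvvSSSS => vvvaSSSS => vvvavSSSSS => vvvavaSSSS => vvvavaaSSS => vvvavaaaSS => vvvavaaaaS => vvvavaaaaa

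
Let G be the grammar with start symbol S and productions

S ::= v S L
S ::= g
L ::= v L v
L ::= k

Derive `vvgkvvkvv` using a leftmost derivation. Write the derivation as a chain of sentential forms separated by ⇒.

S ⇒ vSL ⇒ vvSLL ⇒ vvgLL ⇒ vvgkL ⇒ vvgkvLv ⇒ vvgkvvLvv ⇒ vvgkvvkvv

S ⇒ vSL   [S ::= v S L]
vSL ⇒ vvSLL   [S ::= v S L]
vvSLL ⇒ vvgLL   [S ::= g]
vvgLL ⇒ vvgkL   [L ::= k]
vvgkL ⇒ vvgkvLv   [L ::= v L v]
vvgkvLv ⇒ vvgkvvLvv   [L ::= v L v]
vvgkvvLvv ⇒ vvgkvvkvv   [L ::= k]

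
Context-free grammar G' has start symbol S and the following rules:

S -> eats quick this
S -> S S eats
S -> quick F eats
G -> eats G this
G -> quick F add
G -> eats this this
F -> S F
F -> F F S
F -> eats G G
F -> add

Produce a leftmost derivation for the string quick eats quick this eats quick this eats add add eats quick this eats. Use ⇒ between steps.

S ⇒ quick F eats   [S -> quick F eats]
quick F eats ⇒ quick F F S eats   [F -> F F S]
quick F F S eats ⇒ quick S F F S eats   [F -> S F]
quick S F F S eats ⇒ quick S S eats F F S eats   [S -> S S eats]
quick S S eats F F S eats ⇒ quick eats quick this S eats F F S eats   [S -> eats quick this]
quick eats quick this S eats F F S eats ⇒ quick eats quick this eats quick this eats F F S eats   [S -> eats quick this]
quick eats quick this eats quick this eats F F S eats ⇒ quick eats quick this eats quick this eats add F S eats   [F -> add]
quick eats quick this eats quick this eats add F S eats ⇒ quick eats quick this eats quick this eats add add S eats   [F -> add]
quick eats quick this eats quick this eats add add S eats ⇒ quick eats quick this eats quick this eats add add eats quick this eats   [S -> eats quick this]

S ⇒ quick F eats ⇒ quick F F S eats ⇒ quick S F F S eats ⇒ quick S S eats F F S eats ⇒ quick eats quick this S eats F F S eats ⇒ quick eats quick this eats quick this eats F F S eats ⇒ quick eats quick this eats quick this eats add F S eats ⇒ quick eats quick this eats quick this eats add add S eats ⇒ quick eats quick this eats quick this eats add add eats quick this eats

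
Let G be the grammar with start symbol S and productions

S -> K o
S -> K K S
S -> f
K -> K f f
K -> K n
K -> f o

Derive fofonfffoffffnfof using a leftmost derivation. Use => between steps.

S => KKS => foKS => foKffS => foKnffS => fofonffS => fofonffKKS => fofonffKnKS => fofonffKffnKS => fofonffKffffnKS => fofonfffoffffnKS => fofonfffoffffnfoS => fofonfffoffffnfof

S => KKS   [S -> K K S]
KKS => foKS   [K -> f o]
foKS => foKffS   [K -> K f f]
foKffS => foKnffS   [K -> K n]
foKnffS => fofonffS   [K -> f o]
fofonffS => fofonffKKS   [S -> K K S]
fofonffKKS => fofonffKnKS   [K -> K n]
fofonffKnKS => fofonffKffnKS   [K -> K f f]
fofonffKffnKS => fofonffKffffnKS   [K -> K f f]
fofonffKffffnKS => fofonfffoffffnKS   [K -> f o]
fofonfffoffffnKS => fofonfffoffffnfoS   [K -> f o]
fofonfffoffffnfoS => fofonfffoffffnfof   [S -> f]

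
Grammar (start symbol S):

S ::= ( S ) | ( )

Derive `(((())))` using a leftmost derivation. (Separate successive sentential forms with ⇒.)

S ⇒ (S) ⇒ ((S)) ⇒ (((S))) ⇒ (((())))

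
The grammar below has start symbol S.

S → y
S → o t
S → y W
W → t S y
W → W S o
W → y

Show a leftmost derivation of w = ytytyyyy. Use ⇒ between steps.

S ⇒ yW ⇒ ytSy ⇒ ytyWy ⇒ ytytSyy ⇒ ytytyWyy ⇒ ytytyyyy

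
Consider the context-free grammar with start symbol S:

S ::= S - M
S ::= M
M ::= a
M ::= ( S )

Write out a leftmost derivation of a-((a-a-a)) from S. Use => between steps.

S => S-M   [S ::= S - M]
S-M => M-M   [S ::= M]
M-M => a-M   [M ::= a]
a-M => a-(S)   [M ::= ( S )]
a-(S) => a-(M)   [S ::= M]
a-(M) => a-((S))   [M ::= ( S )]
a-((S)) => a-((S-M))   [S ::= S - M]
a-((S-M)) => a-((S-M-M))   [S ::= S - M]
a-((S-M-M)) => a-((M-M-M))   [S ::= M]
a-((M-M-M)) => a-((a-M-M))   [M ::= a]
a-((a-M-M)) => a-((a-a-M))   [M ::= a]
a-((a-a-M)) => a-((a-a-a))   [M ::= a]

S => S-M => M-M => a-M => a-(S) => a-(M) => a-((S)) => a-((S-M)) => a-((S-M-M)) => a-((M-M-M)) => a-((a-M-M)) => a-((a-a-M)) => a-((a-a-a))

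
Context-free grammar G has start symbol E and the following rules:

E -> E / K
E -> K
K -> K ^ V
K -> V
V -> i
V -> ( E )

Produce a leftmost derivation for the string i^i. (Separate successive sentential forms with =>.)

E => K => K^V => V^V => i^V => i^i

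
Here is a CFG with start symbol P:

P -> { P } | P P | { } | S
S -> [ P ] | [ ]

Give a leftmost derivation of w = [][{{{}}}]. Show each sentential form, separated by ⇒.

P ⇒ PP   [P -> P P]
PP ⇒ SP   [P -> S]
SP ⇒ []P   [S -> [ ]]
[]P ⇒ []S   [P -> S]
[]S ⇒ [][P]   [S -> [ P ]]
[][P] ⇒ [][{P}]   [P -> { P }]
[][{P}] ⇒ [][{{P}}]   [P -> { P }]
[][{{P}}] ⇒ [][{{{}}}]   [P -> { }]

P ⇒ PP ⇒ SP ⇒ []P ⇒ []S ⇒ [][P] ⇒ [][{P}] ⇒ [][{{P}}] ⇒ [][{{{}}}]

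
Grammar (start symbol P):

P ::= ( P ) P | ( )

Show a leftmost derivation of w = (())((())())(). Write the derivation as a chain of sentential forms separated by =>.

P=>(P)P=>(())P=>(())(P)P=>(())((P)P)P=>(())((())P)P=>(())((())())P=>(())((())())()

P => (P)P   [P ::= ( P ) P]
(P)P => (())P   [P ::= ( )]
(())P => (())(P)P   [P ::= ( P ) P]
(())(P)P => (())((P)P)P   [P ::= ( P ) P]
(())((P)P)P => (())((())P)P   [P ::= ( )]
(())((())P)P => (())((())())P   [P ::= ( )]
(())((())())P => (())((())())()   [P ::= ( )]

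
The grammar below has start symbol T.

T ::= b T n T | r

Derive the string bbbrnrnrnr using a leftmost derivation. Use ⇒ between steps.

T⇒bTnT⇒bbTnTnT⇒bbbTnTnTnT⇒bbbrnTnTnT⇒bbbrnrnTnT⇒bbbrnrnrnT⇒bbbrnrnrnr

T ⇒ bTnT   [T ::= b T n T]
bTnT ⇒ bbTnTnT   [T ::= b T n T]
bbTnTnT ⇒ bbbTnTnTnT   [T ::= b T n T]
bbbTnTnTnT ⇒ bbbrnTnTnT   [T ::= r]
bbbrnTnTnT ⇒ bbbrnrnTnT   [T ::= r]
bbbrnrnTnT ⇒ bbbrnrnrnT   [T ::= r]
bbbrnrnrnT ⇒ bbbrnrnrnr   [T ::= r]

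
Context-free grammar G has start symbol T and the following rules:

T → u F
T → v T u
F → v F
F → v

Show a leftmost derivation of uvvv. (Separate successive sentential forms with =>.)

T => uF   [T → u F]
uF => uvF   [F → v F]
uvF => uvvF   [F → v F]
uvvF => uvvv   [F → v]

T => uF => uvF => uvvF => uvvv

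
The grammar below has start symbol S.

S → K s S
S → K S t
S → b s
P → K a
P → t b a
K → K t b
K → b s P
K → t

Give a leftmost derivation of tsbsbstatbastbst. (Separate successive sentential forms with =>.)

S => KsS   [S → K s S]
KsS => tsS   [K → t]
tsS => tsKsS   [S → K s S]
tsKsS => tsbsPsS   [K → b s P]
tsbsPsS => tsbsKasS   [P → K a]
tsbsKasS => tsbsKtbasS   [K → K t b]
tsbsKtbasS => tsbsbsPtbasS   [K → b s P]
tsbsbsPtbasS => tsbsbsKatbasS   [P → K a]
tsbsbsKatbasS => tsbsbstatbasS   [K → t]
tsbsbstatbasS => tsbsbstatbasKSt   [S → K S t]
tsbsbstatbasKSt => tsbsbstatbastSt   [K → t]
tsbsbstatbastSt => tsbsbstatbastbst   [S → b s]

S => KsS => tsS => tsKsS => tsbsPsS => tsbsKasS => tsbsKtbasS => tsbsbsPtbasS => tsbsbsKatbasS => tsbsbstatbasS => tsbsbstatbasKSt => tsbsbstatbastSt => tsbsbstatbastbst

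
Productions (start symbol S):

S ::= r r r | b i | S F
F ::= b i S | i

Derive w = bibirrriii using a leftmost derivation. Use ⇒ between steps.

S ⇒ SF ⇒ biF ⇒ bibiS ⇒ bibiSF ⇒ bibiSFF ⇒ bibiSFFF ⇒ bibirrrFFF ⇒ bibirrriFF ⇒ bibirrriiF ⇒ bibirrriii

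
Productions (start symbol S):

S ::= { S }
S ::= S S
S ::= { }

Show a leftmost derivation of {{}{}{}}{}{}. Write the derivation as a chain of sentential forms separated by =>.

S => SS => SSS => {S}SS => {SS}SS => {SSS}SS => {{}SS}SS => {{}{}S}SS => {{}{}{}}SS => {{}{}{}}{}S => {{}{}{}}{}{}

S => SS   [S ::= S S]
SS => SSS   [S ::= S S]
SSS => {S}SS   [S ::= { S }]
{S}SS => {SS}SS   [S ::= S S]
{SS}SS => {SSS}SS   [S ::= S S]
{SSS}SS => {{}SS}SS   [S ::= { }]
{{}SS}SS => {{}{}S}SS   [S ::= { }]
{{}{}S}SS => {{}{}{}}SS   [S ::= { }]
{{}{}{}}SS => {{}{}{}}{}S   [S ::= { }]
{{}{}{}}{}S => {{}{}{}}{}{}   [S ::= { }]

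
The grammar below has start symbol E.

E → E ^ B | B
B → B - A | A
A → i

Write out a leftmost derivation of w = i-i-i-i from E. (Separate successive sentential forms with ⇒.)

E ⇒ B   [E → B]
B ⇒ B-A   [B → B - A]
B-A ⇒ B-A-A   [B → B - A]
B-A-A ⇒ B-A-A-A   [B → B - A]
B-A-A-A ⇒ A-A-A-A   [B → A]
A-A-A-A ⇒ i-A-A-A   [A → i]
i-A-A-A ⇒ i-i-A-A   [A → i]
i-i-A-A ⇒ i-i-i-A   [A → i]
i-i-i-A ⇒ i-i-i-i   [A → i]

E ⇒ B ⇒ B-A ⇒ B-A-A ⇒ B-A-A-A ⇒ A-A-A-A ⇒ i-A-A-A ⇒ i-i-A-A ⇒ i-i-i-A ⇒ i-i-i-i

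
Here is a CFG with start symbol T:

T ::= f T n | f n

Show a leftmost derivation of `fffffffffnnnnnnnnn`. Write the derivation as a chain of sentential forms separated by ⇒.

T ⇒ fTn ⇒ ffTnn ⇒ fffTnnn ⇒ ffffTnnnn ⇒ fffffTnnnnn ⇒ ffffffTnnnnnn ⇒ fffffffTnnnnnnn ⇒ ffffffffTnnnnnnnn ⇒ fffffffffnnnnnnnnn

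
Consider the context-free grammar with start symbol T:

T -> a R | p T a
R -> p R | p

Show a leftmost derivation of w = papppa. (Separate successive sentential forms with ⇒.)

T⇒pTa⇒paRa⇒papRa⇒pappRa⇒papppa

T ⇒ pTa   [T -> p T a]
pTa ⇒ paRa   [T -> a R]
paRa ⇒ papRa   [R -> p R]
papRa ⇒ pappRa   [R -> p R]
pappRa ⇒ papppa   [R -> p]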